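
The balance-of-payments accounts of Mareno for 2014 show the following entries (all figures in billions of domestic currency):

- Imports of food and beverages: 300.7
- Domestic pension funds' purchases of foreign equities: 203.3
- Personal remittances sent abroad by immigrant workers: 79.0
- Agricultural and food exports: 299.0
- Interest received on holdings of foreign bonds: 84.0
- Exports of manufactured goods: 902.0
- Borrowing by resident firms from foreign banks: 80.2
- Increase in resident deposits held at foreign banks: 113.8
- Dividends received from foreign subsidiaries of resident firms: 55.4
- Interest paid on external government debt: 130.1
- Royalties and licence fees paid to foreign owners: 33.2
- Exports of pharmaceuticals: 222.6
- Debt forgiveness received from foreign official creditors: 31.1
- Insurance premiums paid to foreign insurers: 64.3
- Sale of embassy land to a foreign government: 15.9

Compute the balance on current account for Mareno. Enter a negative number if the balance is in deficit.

955.7

Goods: 299.0 + 222.6 + 902.0 - 300.7 = 1122.9
Services: -64.3 - 33.2 = -97.5
Primary income: 84.0 + 55.4 - 130.1 = 9.3
Secondary income: -79.0
Current account = 1122.9 + (-97.5) + 9.3 + (-79.0) = 955.7
(Excluded from the current account — financial account: domestic pension funds' purchases of foreign equities 203.3, borrowing by resident firms from foreign banks 80.2, increase in resident deposits held at foreign banks 113.8; capital account: debt forgiveness received from foreign official creditors 31.1, sale of embassy land to a foreign government 15.9.)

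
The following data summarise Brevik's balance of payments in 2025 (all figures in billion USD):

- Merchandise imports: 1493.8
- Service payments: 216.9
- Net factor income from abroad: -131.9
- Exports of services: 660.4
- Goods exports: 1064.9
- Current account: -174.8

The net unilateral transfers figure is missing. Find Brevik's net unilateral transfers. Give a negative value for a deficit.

Current account = goods balance + services balance + net primary income + net secondary income
Sum of the known components = -117.3
Net unilateral transfers = CA - (known components) = -174.8 - (-117.3) = -57.5

-57.5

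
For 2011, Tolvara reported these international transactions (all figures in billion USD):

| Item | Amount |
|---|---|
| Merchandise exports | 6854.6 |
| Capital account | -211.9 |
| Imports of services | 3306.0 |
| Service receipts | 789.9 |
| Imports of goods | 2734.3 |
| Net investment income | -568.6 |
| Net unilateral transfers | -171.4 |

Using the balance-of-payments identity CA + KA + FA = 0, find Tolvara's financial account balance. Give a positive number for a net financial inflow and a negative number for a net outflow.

Goods balance = 6854.6 - 2734.3 = 4120.3
Services balance = 789.9 - 3306.0 = -2516.1
Trade balance (goods + services) = 4120.3 + (-2516.1) = 1604.2
Net primary income = -568.6
Net secondary income = -171.4
Current account = 1604.2 + (-568.6) + (-171.4) = 864.2
Financial account = -(864.2 + (-211.9)) = -652.3

-652.3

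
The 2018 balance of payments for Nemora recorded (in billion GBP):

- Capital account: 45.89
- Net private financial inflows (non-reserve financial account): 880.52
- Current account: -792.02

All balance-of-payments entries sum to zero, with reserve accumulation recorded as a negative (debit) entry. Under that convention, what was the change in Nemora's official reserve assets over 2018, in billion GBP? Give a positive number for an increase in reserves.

Official reserve transactions balance = -((-792.02) + 45.89 + 880.52) = -134.39
An accumulation of reserves is recorded as a debit (negative entry), so the change in the stock of reserves is the negative of that balance.
Change in official reserves = -(-134.39) = 134.39

134.39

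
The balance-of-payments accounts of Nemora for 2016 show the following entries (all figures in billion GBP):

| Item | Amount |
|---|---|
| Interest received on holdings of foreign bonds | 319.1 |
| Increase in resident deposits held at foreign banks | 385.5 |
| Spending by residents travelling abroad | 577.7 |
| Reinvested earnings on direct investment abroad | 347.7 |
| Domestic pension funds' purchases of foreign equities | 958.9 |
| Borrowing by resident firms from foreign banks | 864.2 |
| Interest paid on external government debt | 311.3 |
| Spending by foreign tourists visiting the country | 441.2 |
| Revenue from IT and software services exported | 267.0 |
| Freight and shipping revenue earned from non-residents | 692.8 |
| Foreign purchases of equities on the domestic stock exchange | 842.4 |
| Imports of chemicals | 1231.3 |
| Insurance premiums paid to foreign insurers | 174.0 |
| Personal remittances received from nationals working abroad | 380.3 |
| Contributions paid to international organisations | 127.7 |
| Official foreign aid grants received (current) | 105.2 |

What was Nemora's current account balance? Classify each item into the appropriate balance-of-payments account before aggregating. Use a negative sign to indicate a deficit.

Goods: -1231.3
Services: -174.0 + 692.8 + 441.2 - 577.7 + 267.0 = 649.3
Primary income: 347.7 + 319.1 - 311.3 = 355.5
Secondary income: -127.7 + 380.3 + 105.2 = 357.8
Current account = (-1231.3) + 649.3 + 355.5 + 357.8 = 131.3
(Excluded from the current account — financial account: increase in resident deposits held at foreign banks 385.5, domestic pension funds' purchases of foreign equities 958.9, borrowing by resident firms from foreign banks 864.2, foreign purchases of equities on the domestic stock exchange 842.4.)

131.3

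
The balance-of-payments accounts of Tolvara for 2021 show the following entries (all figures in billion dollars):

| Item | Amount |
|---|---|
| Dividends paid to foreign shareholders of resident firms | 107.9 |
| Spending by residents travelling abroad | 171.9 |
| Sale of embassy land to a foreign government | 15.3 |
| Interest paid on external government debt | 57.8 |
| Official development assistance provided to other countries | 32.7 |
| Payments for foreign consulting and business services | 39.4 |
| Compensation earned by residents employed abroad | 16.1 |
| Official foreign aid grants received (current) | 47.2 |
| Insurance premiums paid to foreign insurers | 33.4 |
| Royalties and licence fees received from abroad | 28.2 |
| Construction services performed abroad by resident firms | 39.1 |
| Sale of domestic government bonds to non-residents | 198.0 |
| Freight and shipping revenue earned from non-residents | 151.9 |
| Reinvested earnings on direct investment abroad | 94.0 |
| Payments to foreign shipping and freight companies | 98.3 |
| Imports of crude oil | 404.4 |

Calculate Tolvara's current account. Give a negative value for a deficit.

-569.3

Goods: -404.4
Services: -39.4 + 151.9 - 33.4 - 171.9 - 98.3 + 39.1 + 28.2 = -123.8
Primary income: -107.9 - 57.8 + 94.0 + 16.1 = -55.6
Secondary income: 47.2 - 32.7 = 14.5
Current account = (-404.4) + (-123.8) + (-55.6) + 14.5 = -569.3
(Excluded from the current account — capital account: sale of embassy land to a foreign government 15.3; financial account: sale of domestic government bonds to non-residents 198.0.)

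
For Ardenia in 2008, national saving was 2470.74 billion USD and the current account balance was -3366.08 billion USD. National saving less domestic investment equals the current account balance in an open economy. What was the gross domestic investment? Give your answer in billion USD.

I = S - CA = 2470.74 - (-3366.08) = 5836.82

5836.82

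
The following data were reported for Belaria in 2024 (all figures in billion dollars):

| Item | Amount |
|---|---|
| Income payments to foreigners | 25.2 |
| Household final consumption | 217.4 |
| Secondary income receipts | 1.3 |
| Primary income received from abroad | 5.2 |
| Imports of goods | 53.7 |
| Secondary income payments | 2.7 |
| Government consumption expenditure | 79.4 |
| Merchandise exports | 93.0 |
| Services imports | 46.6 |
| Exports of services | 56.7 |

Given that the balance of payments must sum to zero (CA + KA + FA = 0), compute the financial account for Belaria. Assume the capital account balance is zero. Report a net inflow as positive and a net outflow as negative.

-28.0

Goods balance = 93.0 - 53.7 = 39.3
Services balance = 56.7 - 46.6 = 10.1
Trade balance (goods + services) = 39.3 + 10.1 = 49.4
Net primary income = 5.2 - 25.2 = -20.0
Net secondary income = 1.3 - 2.7 = -1.4
Current account = 49.4 + (-20.0) + (-1.4) = 28.0
Financial account = -(28.0) = -28.0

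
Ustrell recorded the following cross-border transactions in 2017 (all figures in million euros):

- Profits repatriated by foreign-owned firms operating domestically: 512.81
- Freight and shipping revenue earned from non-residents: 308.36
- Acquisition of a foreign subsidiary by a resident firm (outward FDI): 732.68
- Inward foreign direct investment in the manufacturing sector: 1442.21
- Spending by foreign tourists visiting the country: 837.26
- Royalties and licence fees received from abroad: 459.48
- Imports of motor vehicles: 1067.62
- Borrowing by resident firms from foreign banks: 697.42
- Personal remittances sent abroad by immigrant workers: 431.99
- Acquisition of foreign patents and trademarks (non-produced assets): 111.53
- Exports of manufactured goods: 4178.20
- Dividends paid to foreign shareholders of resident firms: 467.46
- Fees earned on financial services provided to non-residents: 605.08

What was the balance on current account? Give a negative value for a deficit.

Goods: -1067.62 + 4178.20 = 3110.58
Services: 837.26 + 308.36 + 459.48 + 605.08 = 2210.18
Primary income: -512.81 - 467.46 = -980.27
Secondary income: -431.99
Current account = 3110.58 + 2210.18 + (-980.27) + (-431.99) = 3908.50
(Excluded from the current account — financial account: acquisition of a foreign subsidiary by a resident firm (outward FDI) 732.68, inward foreign direct investment in the manufacturing sector 1442.21, borrowing by resident firms from foreign banks 697.42; capital account: acquisition of foreign patents and trademarks (non-produced assets) 111.53.)

3908.50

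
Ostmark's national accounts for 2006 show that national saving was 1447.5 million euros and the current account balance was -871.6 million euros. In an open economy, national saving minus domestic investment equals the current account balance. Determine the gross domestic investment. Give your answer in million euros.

I = S - CA = 1447.5 - (-871.6) = 2319.1

2319.1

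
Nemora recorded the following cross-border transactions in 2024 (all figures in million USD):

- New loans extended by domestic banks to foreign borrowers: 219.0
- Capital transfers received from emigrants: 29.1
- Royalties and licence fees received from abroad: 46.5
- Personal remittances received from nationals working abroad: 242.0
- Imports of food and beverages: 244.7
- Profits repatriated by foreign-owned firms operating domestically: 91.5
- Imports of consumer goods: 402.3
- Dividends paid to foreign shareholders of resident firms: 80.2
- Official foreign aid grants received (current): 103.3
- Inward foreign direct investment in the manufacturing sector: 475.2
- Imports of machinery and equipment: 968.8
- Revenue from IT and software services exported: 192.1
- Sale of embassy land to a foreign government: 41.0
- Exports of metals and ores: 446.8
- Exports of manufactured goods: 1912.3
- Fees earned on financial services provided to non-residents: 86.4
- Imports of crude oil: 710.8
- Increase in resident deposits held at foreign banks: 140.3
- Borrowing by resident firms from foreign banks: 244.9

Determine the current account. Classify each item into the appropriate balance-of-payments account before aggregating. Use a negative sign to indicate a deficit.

531.1

Goods: -710.8 + 1912.3 - 968.8 - 244.7 - 402.3 + 446.8 = 32.5
Services: 192.1 + 46.5 + 86.4 = 325.0
Primary income: -91.5 - 80.2 = -171.7
Secondary income: 242.0 + 103.3 = 345.3
Current account = 32.5 + 325.0 + (-171.7) + 345.3 = 531.1
(Excluded from the current account — financial account: new loans extended by domestic banks to foreign borrowers 219.0, inward foreign direct investment in the manufacturing sector 475.2, increase in resident deposits held at foreign banks 140.3, borrowing by resident firms from foreign banks 244.9; capital account: capital transfers received from emigrants 29.1, sale of embassy land to a foreign government 41.0.)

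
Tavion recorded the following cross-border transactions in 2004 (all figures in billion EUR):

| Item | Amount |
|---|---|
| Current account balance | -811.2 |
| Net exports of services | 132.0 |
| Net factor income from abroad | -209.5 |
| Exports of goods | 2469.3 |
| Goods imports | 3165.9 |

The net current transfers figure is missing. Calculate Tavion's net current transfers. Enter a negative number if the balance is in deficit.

-37.1

Current account = goods balance + services balance + net primary income + net secondary income
Sum of the known components = -774.1
Net current transfers = CA - (known components) = -811.2 - (-774.1) = -37.1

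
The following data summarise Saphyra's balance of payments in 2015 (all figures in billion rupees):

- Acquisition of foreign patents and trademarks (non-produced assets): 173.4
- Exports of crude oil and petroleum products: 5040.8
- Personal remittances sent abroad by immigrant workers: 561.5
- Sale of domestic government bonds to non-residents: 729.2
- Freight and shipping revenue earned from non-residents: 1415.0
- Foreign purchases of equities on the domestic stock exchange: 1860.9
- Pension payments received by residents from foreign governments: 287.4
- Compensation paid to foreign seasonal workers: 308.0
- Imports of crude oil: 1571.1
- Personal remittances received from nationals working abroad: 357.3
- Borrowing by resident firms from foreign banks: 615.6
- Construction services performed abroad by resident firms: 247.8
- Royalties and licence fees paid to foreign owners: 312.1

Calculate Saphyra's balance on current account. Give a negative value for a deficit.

Goods: 5040.8 - 1571.1 = 3469.7
Services: 247.8 - 312.1 + 1415.0 = 1350.7
Primary income: -308.0
Secondary income: 357.3 + 287.4 - 561.5 = 83.2
Current account = 3469.7 + 1350.7 + (-308.0) + 83.2 = 4595.6
(Excluded from the current account — capital account: acquisition of foreign patents and trademarks (non-produced assets) 173.4; financial account: sale of domestic government bonds to non-residents 729.2, foreign purchases of equities on the domestic stock exchange 1860.9, borrowing by resident firms from foreign banks 615.6.)

4595.6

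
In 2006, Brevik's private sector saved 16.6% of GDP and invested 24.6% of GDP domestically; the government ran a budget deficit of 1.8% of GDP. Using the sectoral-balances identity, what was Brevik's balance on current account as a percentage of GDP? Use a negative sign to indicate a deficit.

-9.8

By the sectoral-balances identity, CA = (S_private - I) + (T - G).
Private balance = 16.6 - 24.6 = -8.0
Government balance (T - G) = -1.8
CA = -8.0 + (-1.8) = -9.8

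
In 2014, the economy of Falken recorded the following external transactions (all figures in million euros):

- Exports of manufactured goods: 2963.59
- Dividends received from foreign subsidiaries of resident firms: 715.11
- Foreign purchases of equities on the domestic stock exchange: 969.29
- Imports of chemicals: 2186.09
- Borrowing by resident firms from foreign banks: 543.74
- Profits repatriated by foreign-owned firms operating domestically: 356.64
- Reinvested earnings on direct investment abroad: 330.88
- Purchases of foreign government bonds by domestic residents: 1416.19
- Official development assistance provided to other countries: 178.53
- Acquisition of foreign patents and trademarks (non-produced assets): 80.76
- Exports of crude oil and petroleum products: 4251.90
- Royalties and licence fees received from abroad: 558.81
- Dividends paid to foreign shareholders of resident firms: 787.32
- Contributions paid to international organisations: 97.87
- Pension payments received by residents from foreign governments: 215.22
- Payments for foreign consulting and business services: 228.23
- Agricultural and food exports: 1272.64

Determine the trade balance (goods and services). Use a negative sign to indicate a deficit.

6632.62

Goods: -2186.09 + 1272.64 + 2963.59 + 4251.90 = 6302.04
Services: -228.23 + 558.81 = 330.58
Trade balance = 6302.04 + 330.58 = 6632.62
(Excluded from the trade balance — primary income: dividends received from foreign subsidiaries of resident firms 715.11, profits repatriated by foreign-owned firms operating domestically 356.64, reinvested earnings on direct investment abroad 330.88, dividends paid to foreign shareholders of resident firms 787.32; financial account: foreign purchases of equities on the domestic stock exchange 969.29, borrowing by resident firms from foreign banks 543.74, purchases of foreign government bonds by domestic residents 1416.19; secondary income: official development assistance provided to other countries 178.53, contributions paid to international organisations 97.87, pension payments received by residents from foreign governments 215.22; capital account: acquisition of foreign patents and trademarks (non-produced assets) 80.76.)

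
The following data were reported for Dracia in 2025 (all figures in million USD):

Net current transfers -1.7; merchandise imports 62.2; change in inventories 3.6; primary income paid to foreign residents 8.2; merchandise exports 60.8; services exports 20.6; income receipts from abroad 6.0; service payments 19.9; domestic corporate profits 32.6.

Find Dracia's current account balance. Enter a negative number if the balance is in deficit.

-4.6

Goods balance = 60.8 - 62.2 = -1.4
Services balance = 20.6 - 19.9 = 0.7
Trade balance (goods + services) = -1.4 + 0.7 = -0.7
Net primary income = 6.0 - 8.2 = -2.2
Net secondary income = -1.7
Current account = -0.7 + (-2.2) + (-1.7) = -4.6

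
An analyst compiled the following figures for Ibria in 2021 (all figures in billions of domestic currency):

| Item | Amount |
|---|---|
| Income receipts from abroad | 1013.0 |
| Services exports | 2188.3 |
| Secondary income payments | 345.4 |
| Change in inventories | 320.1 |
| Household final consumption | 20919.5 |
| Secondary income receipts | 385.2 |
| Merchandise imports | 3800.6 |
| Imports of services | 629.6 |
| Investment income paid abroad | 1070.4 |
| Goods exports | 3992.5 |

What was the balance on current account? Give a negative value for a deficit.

1733.0

Goods balance = 3992.5 - 3800.6 = 191.9
Services balance = 2188.3 - 629.6 = 1558.7
Trade balance (goods + services) = 191.9 + 1558.7 = 1750.6
Net primary income = 1013.0 - 1070.4 = -57.4
Net secondary income = 385.2 - 345.4 = 39.8
Current account = 1750.6 + (-57.4) + 39.8 = 1733.0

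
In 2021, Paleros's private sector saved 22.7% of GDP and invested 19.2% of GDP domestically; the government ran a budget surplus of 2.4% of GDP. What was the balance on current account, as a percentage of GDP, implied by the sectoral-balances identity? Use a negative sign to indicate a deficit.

5.9

By the sectoral-balances identity, CA = (S_private - I) + (T - G).
Private balance = 22.7 - 19.2 = 3.5
Government balance (T - G) = 2.4
CA = 3.5 + 2.4 = 5.9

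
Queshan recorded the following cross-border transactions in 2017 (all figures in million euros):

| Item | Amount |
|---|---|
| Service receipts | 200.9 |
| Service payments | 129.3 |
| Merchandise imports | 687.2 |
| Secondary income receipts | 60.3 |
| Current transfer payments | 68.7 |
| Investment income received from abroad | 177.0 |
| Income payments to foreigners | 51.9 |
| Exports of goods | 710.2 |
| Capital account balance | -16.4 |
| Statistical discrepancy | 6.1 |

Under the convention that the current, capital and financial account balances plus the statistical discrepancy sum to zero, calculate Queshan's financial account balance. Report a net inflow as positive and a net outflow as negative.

-201.0

Goods balance = 710.2 - 687.2 = 23.0
Services balance = 200.9 - 129.3 = 71.6
Trade balance (goods + services) = 23.0 + 71.6 = 94.6
Net primary income = 177.0 - 51.9 = 125.1
Net secondary income = 60.3 - 68.7 = -8.4
Current account = 94.6 + 125.1 + (-8.4) = 211.3
Financial account = -(211.3 + (-16.4) + 6.1) = -201.0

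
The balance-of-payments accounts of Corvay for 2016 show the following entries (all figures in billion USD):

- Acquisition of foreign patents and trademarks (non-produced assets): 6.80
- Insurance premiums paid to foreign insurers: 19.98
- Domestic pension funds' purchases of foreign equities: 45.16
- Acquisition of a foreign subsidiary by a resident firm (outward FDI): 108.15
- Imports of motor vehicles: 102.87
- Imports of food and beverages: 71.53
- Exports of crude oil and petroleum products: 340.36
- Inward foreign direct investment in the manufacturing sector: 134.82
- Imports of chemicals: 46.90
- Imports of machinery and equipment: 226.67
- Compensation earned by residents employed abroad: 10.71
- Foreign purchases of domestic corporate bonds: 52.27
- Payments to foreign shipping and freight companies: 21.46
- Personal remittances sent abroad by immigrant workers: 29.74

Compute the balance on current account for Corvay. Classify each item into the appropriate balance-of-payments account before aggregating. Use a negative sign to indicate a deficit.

Goods: -102.87 - 46.90 - 71.53 + 340.36 - 226.67 = -107.61
Services: -21.46 - 19.98 = -41.44
Primary income: 10.71
Secondary income: -29.74
Current account = (-107.61) + (-41.44) + 10.71 + (-29.74) = -168.08
(Excluded from the current account — capital account: acquisition of foreign patents and trademarks (non-produced assets) 6.80; financial account: domestic pension funds' purchases of foreign equities 45.16, acquisition of a foreign subsidiary by a resident firm (outward FDI) 108.15, inward foreign direct investment in the manufacturing sector 134.82, foreign purchases of domestic corporate bonds 52.27.)

-168.08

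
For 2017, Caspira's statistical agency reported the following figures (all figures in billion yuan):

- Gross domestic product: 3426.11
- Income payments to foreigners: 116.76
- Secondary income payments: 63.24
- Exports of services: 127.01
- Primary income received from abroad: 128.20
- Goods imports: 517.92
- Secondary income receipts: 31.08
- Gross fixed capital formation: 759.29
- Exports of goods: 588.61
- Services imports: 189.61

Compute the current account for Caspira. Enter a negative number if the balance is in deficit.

Goods balance = 588.61 - 517.92 = 70.69
Services balance = 127.01 - 189.61 = -62.60
Trade balance (goods + services) = 70.69 + (-62.60) = 8.09
Net primary income = 128.20 - 116.76 = 11.44
Net secondary income = 31.08 - 63.24 = -32.16
Current account = 8.09 + 11.44 + (-32.16) = -12.63

-12.63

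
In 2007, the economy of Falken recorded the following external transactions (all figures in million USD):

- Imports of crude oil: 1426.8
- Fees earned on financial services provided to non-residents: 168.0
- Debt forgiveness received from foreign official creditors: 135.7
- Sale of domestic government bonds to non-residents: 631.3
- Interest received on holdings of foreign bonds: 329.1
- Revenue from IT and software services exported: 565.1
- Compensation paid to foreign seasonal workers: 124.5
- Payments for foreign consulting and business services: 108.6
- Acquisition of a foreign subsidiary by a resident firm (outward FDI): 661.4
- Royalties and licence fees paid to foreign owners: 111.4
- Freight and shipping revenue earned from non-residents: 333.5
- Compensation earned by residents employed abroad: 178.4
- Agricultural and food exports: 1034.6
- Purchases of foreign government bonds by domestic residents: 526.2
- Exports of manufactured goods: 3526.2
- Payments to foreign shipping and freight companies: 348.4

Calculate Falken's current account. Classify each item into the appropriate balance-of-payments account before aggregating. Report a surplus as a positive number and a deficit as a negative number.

Goods: 3526.2 + 1034.6 - 1426.8 = 3134.0
Services: 333.5 - 108.6 - 111.4 + 565.1 + 168.0 - 348.4 = 498.2
Primary income: 178.4 - 124.5 + 329.1 = 383.0
Current account = 3134.0 + 498.2 + 383.0 = 4015.2
(Excluded from the current account — capital account: debt forgiveness received from foreign official creditors 135.7; financial account: sale of domestic government bonds to non-residents 631.3, acquisition of a foreign subsidiary by a resident firm (outward FDI) 661.4, purchases of foreign government bonds by domestic residents 526.2.)

4015.2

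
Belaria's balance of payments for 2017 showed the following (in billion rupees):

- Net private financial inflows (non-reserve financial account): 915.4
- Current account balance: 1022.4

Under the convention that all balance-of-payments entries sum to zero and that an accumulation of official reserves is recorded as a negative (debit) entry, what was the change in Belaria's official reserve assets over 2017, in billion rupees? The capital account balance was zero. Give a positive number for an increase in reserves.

1937.8

Official reserve transactions balance = -(1022.4 + 915.4) = -1937.8
An accumulation of reserves is recorded as a debit (negative entry), so the change in the stock of reserves is the negative of that balance.
Change in official reserves = -(-1937.8) = 1937.8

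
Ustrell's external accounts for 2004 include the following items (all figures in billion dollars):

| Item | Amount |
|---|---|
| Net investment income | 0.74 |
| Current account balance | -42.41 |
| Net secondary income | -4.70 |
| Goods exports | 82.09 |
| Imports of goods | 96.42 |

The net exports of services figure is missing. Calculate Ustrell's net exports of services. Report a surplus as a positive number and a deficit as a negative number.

-24.12

Current account = goods balance + services balance + net primary income + net secondary income
Sum of the known components = -18.29
Net exports of services = CA - (known components) = -42.41 - (-18.29) = -24.12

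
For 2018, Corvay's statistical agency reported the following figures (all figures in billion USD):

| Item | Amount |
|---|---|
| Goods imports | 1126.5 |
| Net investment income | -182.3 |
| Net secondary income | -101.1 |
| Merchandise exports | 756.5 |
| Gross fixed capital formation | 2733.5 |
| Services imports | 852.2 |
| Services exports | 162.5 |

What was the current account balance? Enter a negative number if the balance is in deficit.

Goods balance = 756.5 - 1126.5 = -370.0
Services balance = 162.5 - 852.2 = -689.7
Trade balance (goods + services) = -370.0 + (-689.7) = -1059.7
Net primary income = -182.3
Net secondary income = -101.1
Current account = -1059.7 + (-182.3) + (-101.1) = -1343.1

-1343.1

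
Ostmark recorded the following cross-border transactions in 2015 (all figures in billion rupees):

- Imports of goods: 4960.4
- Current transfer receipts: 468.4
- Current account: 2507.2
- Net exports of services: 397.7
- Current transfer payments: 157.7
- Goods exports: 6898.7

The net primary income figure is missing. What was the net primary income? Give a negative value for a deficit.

Current account = goods balance + services balance + net primary income + net secondary income
Sum of the known components = 2646.7
Net primary income = CA - (known components) = 2507.2 - 2646.7 = -139.5

-139.5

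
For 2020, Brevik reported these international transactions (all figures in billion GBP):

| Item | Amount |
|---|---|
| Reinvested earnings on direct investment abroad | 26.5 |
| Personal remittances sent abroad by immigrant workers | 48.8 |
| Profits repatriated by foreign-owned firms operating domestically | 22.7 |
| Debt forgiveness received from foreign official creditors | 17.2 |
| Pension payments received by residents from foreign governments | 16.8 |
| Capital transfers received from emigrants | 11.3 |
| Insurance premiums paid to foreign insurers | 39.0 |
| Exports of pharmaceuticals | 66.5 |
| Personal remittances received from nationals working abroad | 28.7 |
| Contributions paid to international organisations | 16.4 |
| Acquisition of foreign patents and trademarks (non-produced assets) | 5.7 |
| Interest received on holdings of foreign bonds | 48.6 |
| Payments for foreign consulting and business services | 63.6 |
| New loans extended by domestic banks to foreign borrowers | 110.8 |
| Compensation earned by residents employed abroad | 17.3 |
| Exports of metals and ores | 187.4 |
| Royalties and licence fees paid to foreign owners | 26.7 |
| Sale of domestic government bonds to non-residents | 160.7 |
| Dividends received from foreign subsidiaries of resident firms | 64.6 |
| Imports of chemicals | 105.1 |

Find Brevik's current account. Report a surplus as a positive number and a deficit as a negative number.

Goods: 187.4 - 105.1 + 66.5 = 148.8
Services: -39.0 - 26.7 - 63.6 = -129.3
Primary income: 17.3 - 22.7 + 26.5 + 48.6 + 64.6 = 134.3
Secondary income: 28.7 + 16.8 - 48.8 - 16.4 = -19.7
Current account = 148.8 + (-129.3) + 134.3 + (-19.7) = 134.1
(Excluded from the current account — capital account: debt forgiveness received from foreign official creditors 17.2, capital transfers received from emigrants 11.3, acquisition of foreign patents and trademarks (non-produced assets) 5.7; financial account: new loans extended by domestic banks to foreign borrowers 110.8, sale of domestic government bonds to non-residents 160.7.)

134.1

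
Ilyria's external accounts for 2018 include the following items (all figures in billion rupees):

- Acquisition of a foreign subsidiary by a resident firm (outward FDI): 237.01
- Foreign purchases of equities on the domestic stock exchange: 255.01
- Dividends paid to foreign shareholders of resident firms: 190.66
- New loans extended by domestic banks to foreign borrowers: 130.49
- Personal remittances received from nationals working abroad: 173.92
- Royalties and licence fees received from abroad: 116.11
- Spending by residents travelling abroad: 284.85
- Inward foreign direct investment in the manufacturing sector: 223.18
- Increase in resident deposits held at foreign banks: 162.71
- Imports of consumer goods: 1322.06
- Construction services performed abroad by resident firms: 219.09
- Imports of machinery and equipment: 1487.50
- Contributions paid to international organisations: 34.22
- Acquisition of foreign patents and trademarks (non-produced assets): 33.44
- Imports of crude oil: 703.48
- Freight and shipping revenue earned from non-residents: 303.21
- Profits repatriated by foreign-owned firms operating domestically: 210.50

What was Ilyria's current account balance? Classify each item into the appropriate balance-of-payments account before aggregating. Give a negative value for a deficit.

Goods: -1487.50 - 1322.06 - 703.48 = -3513.04
Services: -284.85 + 116.11 + 303.21 + 219.09 = 353.56
Primary income: -190.66 - 210.50 = -401.16
Secondary income: -34.22 + 173.92 = 139.70
Current account = (-3513.04) + 353.56 + (-401.16) + 139.70 = -3420.94
(Excluded from the current account — financial account: acquisition of a foreign subsidiary by a resident firm (outward FDI) 237.01, foreign purchases of equities on the domestic stock exchange 255.01, new loans extended by domestic banks to foreign borrowers 130.49, inward foreign direct investment in the manufacturing sector 223.18, increase in resident deposits held at foreign banks 162.71; capital account: acquisition of foreign patents and trademarks (non-produced assets) 33.44.)

-3420.94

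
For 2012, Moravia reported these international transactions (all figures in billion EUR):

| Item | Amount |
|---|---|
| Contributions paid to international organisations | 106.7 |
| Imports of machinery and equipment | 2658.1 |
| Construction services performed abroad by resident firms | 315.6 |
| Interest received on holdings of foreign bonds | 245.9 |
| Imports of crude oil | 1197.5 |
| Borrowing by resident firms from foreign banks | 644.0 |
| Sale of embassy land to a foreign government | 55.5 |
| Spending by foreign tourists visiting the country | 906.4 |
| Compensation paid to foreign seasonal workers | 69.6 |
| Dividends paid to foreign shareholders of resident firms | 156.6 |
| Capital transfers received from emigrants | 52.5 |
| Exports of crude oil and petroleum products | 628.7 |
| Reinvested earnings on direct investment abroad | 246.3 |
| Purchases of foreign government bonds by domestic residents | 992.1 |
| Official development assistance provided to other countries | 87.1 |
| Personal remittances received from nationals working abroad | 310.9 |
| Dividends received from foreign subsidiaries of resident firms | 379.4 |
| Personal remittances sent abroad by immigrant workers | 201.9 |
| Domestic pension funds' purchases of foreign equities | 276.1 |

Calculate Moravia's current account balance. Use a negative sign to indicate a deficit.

Goods: -1197.5 - 2658.1 + 628.7 = -3226.9
Services: 906.4 + 315.6 = 1222.0
Primary income: 245.9 + 379.4 - 156.6 - 69.6 + 246.3 = 645.4
Secondary income: -201.9 - 87.1 - 106.7 + 310.9 = -84.8
Current account = (-3226.9) + 1222.0 + 645.4 + (-84.8) = -1444.3
(Excluded from the current account — financial account: borrowing by resident firms from foreign banks 644.0, purchases of foreign government bonds by domestic residents 992.1, domestic pension funds' purchases of foreign equities 276.1; capital account: sale of embassy land to a foreign government 55.5, capital transfers received from emigrants 52.5.)

-1444.3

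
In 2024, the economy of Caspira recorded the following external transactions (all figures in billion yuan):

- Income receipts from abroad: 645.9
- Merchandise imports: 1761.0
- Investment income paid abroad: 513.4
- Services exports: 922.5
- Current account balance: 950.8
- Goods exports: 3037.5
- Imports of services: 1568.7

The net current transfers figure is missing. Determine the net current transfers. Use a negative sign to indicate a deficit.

Current account = goods balance + services balance + net primary income + net secondary income
Sum of the known components = 762.8
Net current transfers = CA - (known components) = 950.8 - 762.8 = 188.0

188.0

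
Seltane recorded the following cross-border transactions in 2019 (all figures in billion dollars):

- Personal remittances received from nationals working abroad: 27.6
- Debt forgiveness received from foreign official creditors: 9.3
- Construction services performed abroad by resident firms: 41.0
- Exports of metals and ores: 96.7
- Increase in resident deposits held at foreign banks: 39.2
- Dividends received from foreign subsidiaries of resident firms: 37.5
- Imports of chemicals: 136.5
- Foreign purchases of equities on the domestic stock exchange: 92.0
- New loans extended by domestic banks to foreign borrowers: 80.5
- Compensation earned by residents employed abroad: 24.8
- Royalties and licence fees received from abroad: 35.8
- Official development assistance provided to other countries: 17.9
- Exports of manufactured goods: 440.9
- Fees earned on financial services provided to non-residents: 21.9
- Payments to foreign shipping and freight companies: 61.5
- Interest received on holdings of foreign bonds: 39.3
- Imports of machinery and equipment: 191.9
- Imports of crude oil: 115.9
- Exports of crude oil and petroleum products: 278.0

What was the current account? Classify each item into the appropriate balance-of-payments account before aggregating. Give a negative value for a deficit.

Goods: 278.0 + 440.9 + 96.7 - 136.5 - 115.9 - 191.9 = 371.3
Services: 21.9 + 41.0 - 61.5 + 35.8 = 37.2
Primary income: 24.8 + 39.3 + 37.5 = 101.6
Secondary income: 27.6 - 17.9 = 9.7
Current account = 371.3 + 37.2 + 101.6 + 9.7 = 519.8
(Excluded from the current account — capital account: debt forgiveness received from foreign official creditors 9.3; financial account: increase in resident deposits held at foreign banks 39.2, foreign purchases of equities on the domestic stock exchange 92.0, new loans extended by domestic banks to foreign borrowers 80.5.)

519.8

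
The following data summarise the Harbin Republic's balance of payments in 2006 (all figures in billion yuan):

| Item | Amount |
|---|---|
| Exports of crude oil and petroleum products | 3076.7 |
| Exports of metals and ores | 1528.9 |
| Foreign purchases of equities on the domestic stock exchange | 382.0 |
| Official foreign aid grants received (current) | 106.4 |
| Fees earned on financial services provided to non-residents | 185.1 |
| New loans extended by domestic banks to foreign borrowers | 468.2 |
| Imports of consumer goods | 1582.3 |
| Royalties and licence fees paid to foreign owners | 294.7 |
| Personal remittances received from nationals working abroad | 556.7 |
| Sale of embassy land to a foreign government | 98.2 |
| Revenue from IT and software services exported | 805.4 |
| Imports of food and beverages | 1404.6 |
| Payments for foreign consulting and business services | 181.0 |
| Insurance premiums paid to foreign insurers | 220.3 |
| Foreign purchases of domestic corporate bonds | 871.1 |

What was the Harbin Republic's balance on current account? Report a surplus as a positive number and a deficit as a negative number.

Goods: -1404.6 + 3076.7 + 1528.9 - 1582.3 = 1618.7
Services: -181.0 - 294.7 + 185.1 - 220.3 + 805.4 = 294.5
Secondary income: 106.4 + 556.7 = 663.1
Current account = 1618.7 + 294.5 + 663.1 = 2576.3
(Excluded from the current account — financial account: foreign purchases of equities on the domestic stock exchange 382.0, new loans extended by domestic banks to foreign borrowers 468.2, foreign purchases of domestic corporate bonds 871.1; capital account: sale of embassy land to a foreign government 98.2.)

2576.3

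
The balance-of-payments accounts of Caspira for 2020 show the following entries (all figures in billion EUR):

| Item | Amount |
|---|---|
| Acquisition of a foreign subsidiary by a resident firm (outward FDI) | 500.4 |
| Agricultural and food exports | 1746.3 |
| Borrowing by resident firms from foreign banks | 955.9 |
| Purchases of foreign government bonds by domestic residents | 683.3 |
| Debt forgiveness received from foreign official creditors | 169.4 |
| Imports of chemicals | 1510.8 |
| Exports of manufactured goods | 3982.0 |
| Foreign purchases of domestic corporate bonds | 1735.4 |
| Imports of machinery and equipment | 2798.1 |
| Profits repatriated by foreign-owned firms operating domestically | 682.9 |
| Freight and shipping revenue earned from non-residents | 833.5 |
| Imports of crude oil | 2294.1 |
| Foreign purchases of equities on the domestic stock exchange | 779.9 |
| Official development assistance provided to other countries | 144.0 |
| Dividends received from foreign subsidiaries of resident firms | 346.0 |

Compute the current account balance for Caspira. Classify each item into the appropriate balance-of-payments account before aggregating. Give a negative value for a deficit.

Goods: -1510.8 + 1746.3 - 2798.1 - 2294.1 + 3982.0 = -874.7
Services: 833.5
Primary income: -682.9 + 346.0 = -336.9
Secondary income: -144.0
Current account = (-874.7) + 833.5 + (-336.9) + (-144.0) = -522.1
(Excluded from the current account — financial account: acquisition of a foreign subsidiary by a resident firm (outward FDI) 500.4, borrowing by resident firms from foreign banks 955.9, purchases of foreign government bonds by domestic residents 683.3, foreign purchases of domestic corporate bonds 1735.4, foreign purchases of equities on the domestic stock exchange 779.9; capital account: debt forgiveness received from foreign official creditors 169.4.)

-522.1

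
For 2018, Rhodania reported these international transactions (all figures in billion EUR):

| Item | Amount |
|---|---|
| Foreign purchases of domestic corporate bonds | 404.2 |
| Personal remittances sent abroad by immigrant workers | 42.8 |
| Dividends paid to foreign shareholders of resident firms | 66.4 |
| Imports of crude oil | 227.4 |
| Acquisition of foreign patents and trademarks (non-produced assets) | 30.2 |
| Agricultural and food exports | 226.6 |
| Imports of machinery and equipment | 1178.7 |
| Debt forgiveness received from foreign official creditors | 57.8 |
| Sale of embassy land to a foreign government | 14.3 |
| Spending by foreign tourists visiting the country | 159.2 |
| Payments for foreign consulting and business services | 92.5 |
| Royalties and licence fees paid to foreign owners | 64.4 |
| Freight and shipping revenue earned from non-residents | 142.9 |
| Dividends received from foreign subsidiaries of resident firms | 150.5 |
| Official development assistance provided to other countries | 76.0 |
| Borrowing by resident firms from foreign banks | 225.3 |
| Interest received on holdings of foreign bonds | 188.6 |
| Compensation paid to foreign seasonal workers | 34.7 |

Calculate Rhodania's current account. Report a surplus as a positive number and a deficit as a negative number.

-915.1

Goods: 226.6 - 227.4 - 1178.7 = -1179.5
Services: 142.9 - 64.4 - 92.5 + 159.2 = 145.2
Primary income: -66.4 + 188.6 - 34.7 + 150.5 = 238.0
Secondary income: -42.8 - 76.0 = -118.8
Current account = (-1179.5) + 145.2 + 238.0 + (-118.8) = -915.1
(Excluded from the current account — financial account: foreign purchases of domestic corporate bonds 404.2, borrowing by resident firms from foreign banks 225.3; capital account: acquisition of foreign patents and trademarks (non-produced assets) 30.2, debt forgiveness received from foreign official creditors 57.8, sale of embassy land to a foreign government 14.3.)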